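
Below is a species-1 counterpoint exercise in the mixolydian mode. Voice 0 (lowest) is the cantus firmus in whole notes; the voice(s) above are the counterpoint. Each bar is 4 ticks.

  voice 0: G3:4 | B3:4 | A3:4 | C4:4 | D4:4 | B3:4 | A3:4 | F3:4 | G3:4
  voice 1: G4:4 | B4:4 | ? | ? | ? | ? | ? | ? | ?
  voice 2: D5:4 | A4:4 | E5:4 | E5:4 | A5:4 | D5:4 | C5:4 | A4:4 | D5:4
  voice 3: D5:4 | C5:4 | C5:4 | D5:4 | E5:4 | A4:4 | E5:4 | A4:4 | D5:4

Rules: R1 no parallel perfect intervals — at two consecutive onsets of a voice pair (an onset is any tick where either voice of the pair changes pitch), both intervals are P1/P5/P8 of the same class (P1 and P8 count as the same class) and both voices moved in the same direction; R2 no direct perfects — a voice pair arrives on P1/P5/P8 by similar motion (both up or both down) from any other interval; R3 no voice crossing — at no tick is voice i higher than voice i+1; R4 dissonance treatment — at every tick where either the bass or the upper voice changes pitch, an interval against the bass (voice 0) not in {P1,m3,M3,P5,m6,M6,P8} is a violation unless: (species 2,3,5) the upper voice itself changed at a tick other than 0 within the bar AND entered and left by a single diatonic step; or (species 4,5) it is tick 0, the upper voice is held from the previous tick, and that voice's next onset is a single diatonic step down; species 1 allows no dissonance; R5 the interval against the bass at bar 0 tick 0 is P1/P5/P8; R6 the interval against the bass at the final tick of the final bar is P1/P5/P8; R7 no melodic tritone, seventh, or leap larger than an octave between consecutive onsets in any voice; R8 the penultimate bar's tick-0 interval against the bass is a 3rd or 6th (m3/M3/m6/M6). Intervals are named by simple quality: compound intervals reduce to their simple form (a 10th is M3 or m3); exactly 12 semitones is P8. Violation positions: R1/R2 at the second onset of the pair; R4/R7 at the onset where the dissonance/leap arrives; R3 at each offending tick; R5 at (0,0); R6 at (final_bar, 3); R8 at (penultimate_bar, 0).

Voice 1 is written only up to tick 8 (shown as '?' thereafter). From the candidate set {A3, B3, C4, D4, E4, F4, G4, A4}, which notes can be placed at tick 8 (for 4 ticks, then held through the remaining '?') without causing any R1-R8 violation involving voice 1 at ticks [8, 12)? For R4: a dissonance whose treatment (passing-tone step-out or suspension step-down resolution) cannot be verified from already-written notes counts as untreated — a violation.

A3: violates R1,R7
B3: violates R4
C4: violates R7
D4: violates R4
E4: violates R2
F4: violates R7
G4: violates R4
A4: violates R1

{}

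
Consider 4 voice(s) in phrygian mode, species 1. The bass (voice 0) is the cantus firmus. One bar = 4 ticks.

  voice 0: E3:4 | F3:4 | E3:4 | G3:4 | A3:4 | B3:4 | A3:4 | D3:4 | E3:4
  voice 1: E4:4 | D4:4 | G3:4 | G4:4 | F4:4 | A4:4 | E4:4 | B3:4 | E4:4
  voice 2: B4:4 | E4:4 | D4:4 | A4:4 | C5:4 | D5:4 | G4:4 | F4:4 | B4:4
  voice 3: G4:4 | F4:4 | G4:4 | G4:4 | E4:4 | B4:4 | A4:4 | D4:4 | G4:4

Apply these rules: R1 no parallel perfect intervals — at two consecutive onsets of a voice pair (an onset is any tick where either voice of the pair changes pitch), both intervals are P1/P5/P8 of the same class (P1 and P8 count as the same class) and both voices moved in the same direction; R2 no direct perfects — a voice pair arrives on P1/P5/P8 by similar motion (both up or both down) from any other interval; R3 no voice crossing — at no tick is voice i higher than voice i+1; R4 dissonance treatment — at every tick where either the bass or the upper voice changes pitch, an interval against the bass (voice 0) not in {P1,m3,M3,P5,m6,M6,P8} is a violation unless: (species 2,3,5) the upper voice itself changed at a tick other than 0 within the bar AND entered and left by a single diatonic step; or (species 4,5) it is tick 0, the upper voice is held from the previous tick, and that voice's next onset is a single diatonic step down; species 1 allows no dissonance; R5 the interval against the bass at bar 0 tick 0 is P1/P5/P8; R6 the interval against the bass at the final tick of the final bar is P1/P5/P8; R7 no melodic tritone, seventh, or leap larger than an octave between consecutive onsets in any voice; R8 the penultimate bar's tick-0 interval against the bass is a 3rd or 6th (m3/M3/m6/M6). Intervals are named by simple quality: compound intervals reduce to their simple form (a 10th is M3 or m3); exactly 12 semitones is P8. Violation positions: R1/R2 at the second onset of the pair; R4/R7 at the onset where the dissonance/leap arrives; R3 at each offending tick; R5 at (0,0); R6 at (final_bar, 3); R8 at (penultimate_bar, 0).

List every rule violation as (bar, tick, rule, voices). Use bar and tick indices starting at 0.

bar 0: v0=E3 v1=E4 v2=B4 v3=G4 downbeat m3
bar 1: v0=F3 v1=D4 v2=E4 v3=F4 downbeat P8
bar 2: v0=E3 v1=G3 v2=D4 v3=G4 downbeat m3
bar 3: v0=G3 v1=G4 v2=A4 v3=G4 downbeat P8
bar 4: v0=A3 v1=F4 v2=C5 v3=E4 downbeat P5
bar 5: v0=B3 v1=A4 v2=D5 v3=B4 downbeat P8
bar 6: v0=A3 v1=E4 v2=G4 v3=A4 downbeat P8
bar 7: v0=D3 v1=B3 v2=F4 v3=D4 downbeat P8
bar 8: v0=E3 v1=E4 v2=B4 v3=G4 downbeat m3
  -> R3 @ bar 0 tick 0 v(2, 3): B4 above G4
  -> R5 @ bar 0 tick 0 v(0, 3): opens on m3
  -> R3 @ bar 0 tick 1 v(2, 3): B4 above G4
  -> R3 @ bar 0 tick 2 v(2, 3): B4 above G4
  -> R3 @ bar 0 tick 3 v(2, 3): B4 above G4
  -> R4 @ bar 1 tick 0 v(0, 2): F3/E4 M7 untreated
  -> R2 @ bar 2 tick 0 v(1, 2): D4/E4 M2 -> G3/D4 P5 similar
  -> R4 @ bar 2 tick 0 v(0, 2): E3/D4 m7 untreated
  -> R2 @ bar 3 tick 0 v(0, 1): E3/G3 m3 -> G3/G4 P8 similar
  -> R3 @ bar 3 tick 0 v(2, 3): A4 above G4
  -> R4 @ bar 3 tick 0 v(0, 2): G3/A4 M2 untreated
  -> R3 @ bar 3 tick 1 v(2, 3): A4 above G4
  -> R3 @ bar 3 tick 2 v(2, 3): A4 above G4
  -> R3 @ bar 3 tick 3 v(2, 3): A4 above G4
  -> R3 @ bar 4 tick 0 v(2, 3): C5 above E4
  -> R3 @ bar 4 tick 1 v(2, 3): C5 above E4
  -> R3 @ bar 4 tick 2 v(2, 3): C5 above E4
  -> R3 @ bar 4 tick 3 v(2, 3): C5 above E4
  -> R2 @ bar 5 tick 0 v(0, 3): A3/E4 P5 -> B3/B4 P8 similar
  -> R3 @ bar 5 tick 0 v(2, 3): D5 above B4
  -> R4 @ bar 5 tick 0 v(0, 1): B3/A4 m7 untreated
  -> R3 @ bar 5 tick 1 v(2, 3): D5 above B4
  -> R3 @ bar 5 tick 2 v(2, 3): D5 above B4
  -> R3 @ bar 5 tick 3 v(2, 3): D5 above B4
  -> R1 @ bar 6 tick 0 v(0, 3): B3/B4 P8 -> A3/A4 P8 similar
  -> R2 @ bar 6 tick 0 v(0, 1): B3/A4 m7 -> A3/E4 P5 similar
  -> R4 @ bar 6 tick 0 v(0, 2): A3/G4 m7 untreated
  -> R1 @ bar 7 tick 0 v(0, 3): A3/A4 P8 -> D3/D4 P8 similar
  -> R3 @ bar 7 tick 0 v(2, 3): F4 above D4
  -> R8 @ bar 7 tick 0 v(0, 3): penult P8 not 3rd/6th
  -> R3 @ bar 7 tick 1 v(2, 3): F4 above D4
  -> R3 @ bar 7 tick 2 v(2, 3): F4 above D4
  -> R3 @ bar 7 tick 3 v(2, 3): F4 above D4
  -> R2 @ bar 8 tick 0 v(0, 1): D3/B3 M6 -> E3/E4 P8 similar
  -> R2 @ bar 8 tick 0 v(0, 2): D3/F4 m3 -> E3/B4 P5 similar
  -> R2 @ bar 8 tick 0 v(1, 2): B3/F4 TT -> E4/B4 P5 similar
  -> R3 @ bar 8 tick 0 v(2, 3): B4 above G4
  -> R7 @ bar 8 tick 0 v(2,): F4->B4 leap 6st
  -> R3 @ bar 8 tick 1 v(2, 3): B4 above G4
  -> R3 @ bar 8 tick 2 v(2, 3): B4 above G4
  -> R3 @ bar 8 tick 3 v(2, 3): B4 above G4
  -> R6 @ bar 8 tick 3 v(0, 3): closes on m3

(0, 0, R3, (2, 3))
(0, 0, R5, (0, 3))
(0, 1, R3, (2, 3))
(0, 2, R3, (2, 3))
(0, 3, R3, (2, 3))
(1, 0, R4, (0, 2))
(2, 0, R2, (1, 2))
(2, 0, R4, (0, 2))
(3, 0, R2, (0, 1))
(3, 0, R3, (2, 3))
(3, 0, R4, (0, 2))
(3, 1, R3, (2, 3))
(3, 2, R3, (2, 3))
(3, 3, R3, (2, 3))
(4, 0, R3, (2, 3))
(4, 1, R3, (2, 3))
(4, 2, R3, (2, 3))
(4, 3, R3, (2, 3))
(5, 0, R2, (0, 3))
(5, 0, R3, (2, 3))
(5, 0, R4, (0, 1))
(5, 1, R3, (2, 3))
(5, 2, R3, (2, 3))
(5, 3, R3, (2, 3))
(6, 0, R1, (0, 3))
(6, 0, R2, (0, 1))
(6, 0, R4, (0, 2))
(7, 0, R1, (0, 3))
(7, 0, R3, (2, 3))
(7, 0, R8, (0, 3))
(7, 1, R3, (2, 3))
(7, 2, R3, (2, 3))
(7, 3, R3, (2, 3))
(8, 0, R2, (0, 1))
(8, 0, R2, (0, 2))
(8, 0, R2, (1, 2))
(8, 0, R3, (2, 3))
(8, 0, R7, (2,))
(8, 1, R3, (2, 3))
(8, 2, R3, (2, 3))
(8, 3, R3, (2, 3))
(8, 3, R6, (0, 3))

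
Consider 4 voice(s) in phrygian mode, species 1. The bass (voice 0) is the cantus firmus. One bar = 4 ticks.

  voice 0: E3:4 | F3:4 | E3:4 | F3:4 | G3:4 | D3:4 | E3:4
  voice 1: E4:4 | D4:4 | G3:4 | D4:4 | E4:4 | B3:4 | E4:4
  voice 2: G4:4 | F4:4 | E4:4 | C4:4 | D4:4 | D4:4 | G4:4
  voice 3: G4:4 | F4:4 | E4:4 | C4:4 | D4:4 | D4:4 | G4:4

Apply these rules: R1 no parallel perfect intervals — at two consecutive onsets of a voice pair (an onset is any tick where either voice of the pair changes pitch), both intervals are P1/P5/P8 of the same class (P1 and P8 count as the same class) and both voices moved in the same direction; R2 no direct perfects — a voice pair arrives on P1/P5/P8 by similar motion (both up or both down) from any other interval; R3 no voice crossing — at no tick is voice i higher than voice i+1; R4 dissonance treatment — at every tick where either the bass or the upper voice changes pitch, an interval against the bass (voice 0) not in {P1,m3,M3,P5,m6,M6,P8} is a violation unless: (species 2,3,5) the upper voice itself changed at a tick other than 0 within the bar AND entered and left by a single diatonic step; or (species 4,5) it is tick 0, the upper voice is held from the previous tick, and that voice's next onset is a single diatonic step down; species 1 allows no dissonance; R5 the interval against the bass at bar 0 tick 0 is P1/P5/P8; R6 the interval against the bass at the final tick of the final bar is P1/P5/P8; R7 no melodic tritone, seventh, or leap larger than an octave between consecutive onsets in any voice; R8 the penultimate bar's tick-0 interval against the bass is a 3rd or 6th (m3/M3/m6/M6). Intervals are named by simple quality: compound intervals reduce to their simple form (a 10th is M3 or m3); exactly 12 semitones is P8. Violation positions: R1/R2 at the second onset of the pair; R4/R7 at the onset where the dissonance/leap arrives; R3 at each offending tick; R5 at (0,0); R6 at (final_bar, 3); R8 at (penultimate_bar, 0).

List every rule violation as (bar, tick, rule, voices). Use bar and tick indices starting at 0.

(0, 0, R5, (0, 2))
(0, 0, R5, (0, 3))
(1, 0, R1, (2, 3))
(2, 0, R1, (0, 2))
(2, 0, R1, (0, 3))
(2, 0, R1, (2, 3))
(3, 0, R1, (2, 3))
(3, 0, R3, (1, 2))
(3, 1, R3, (1, 2))
(3, 2, R3, (1, 2))
(3, 3, R3, (1, 2))
(4, 0, R1, (0, 2))
(4, 0, R1, (0, 3))
(4, 0, R1, (2, 3))
(4, 0, R3, (1, 2))
(4, 1, R3, (1, 2))
(4, 2, R3, (1, 2))
(4, 3, R3, (1, 2))
(5, 0, R8, (0, 2))
(5, 0, R8, (0, 3))
(6, 0, R1, (2, 3))
(6, 0, R2, (0, 1))
(6, 3, R6, (0, 2))
(6, 3, R6, (0, 3))

bar 0: v0=E3 v1=E4 v2=G4 v3=G4 downbeat m3
bar 1: v0=F3 v1=D4 v2=F4 v3=F4 downbeat P8
bar 2: v0=E3 v1=G3 v2=E4 v3=E4 downbeat P8
bar 3: v0=F3 v1=D4 v2=C4 v3=C4 downbeat P5
bar 4: v0=G3 v1=E4 v2=D4 v3=D4 downbeat P5
bar 5: v0=D3 v1=B3 v2=D4 v3=D4 downbeat P8
bar 6: v0=E3 v1=E4 v2=G4 v3=G4 downbeat m3
  -> R5 @ bar 0 tick 0 v(0, 2): opens on m3
  -> R5 @ bar 0 tick 0 v(0, 3): opens on m3
  -> R1 @ bar 1 tick 0 v(2, 3): G4/G4 P1 -> F4/F4 P1 similar
  -> R1 @ bar 2 tick 0 v(0, 2): F3/F4 P8 -> E3/E4 P8 similar
  -> R1 @ bar 2 tick 0 v(0, 3): F3/F4 P8 -> E3/E4 P8 similar
  -> R1 @ bar 2 tick 0 v(2, 3): F4/F4 P1 -> E4/E4 P1 similar
  -> R1 @ bar 3 tick 0 v(2, 3): E4/E4 P1 -> C4/C4 P1 similar
  -> R3 @ bar 3 tick 0 v(1, 2): D4 above C4
  -> R3 @ bar 3 tick 1 v(1, 2): D4 above C4
  -> R3 @ bar 3 tick 2 v(1, 2): D4 above C4
  -> R3 @ bar 3 tick 3 v(1, 2): D4 above C4
  -> R1 @ bar 4 tick 0 v(0, 2): F3/C4 P5 -> G3/D4 P5 similar
  -> R1 @ bar 4 tick 0 v(0, 3): F3/C4 P5 -> G3/D4 P5 similar
  -> R1 @ bar 4 tick 0 v(2, 3): C4/C4 P1 -> D4/D4 P1 similar
  -> R3 @ bar 4 tick 0 v(1, 2): E4 above D4
  -> R3 @ bar 4 tick 1 v(1, 2): E4 above D4
  -> R3 @ bar 4 tick 2 v(1, 2): E4 above D4
  -> R3 @ bar 4 tick 3 v(1, 2): E4 above D4
  -> R8 @ bar 5 tick 0 v(0, 2): penult P8 not 3rd/6th
  -> R8 @ bar 5 tick 0 v(0, 3): penult P8 not 3rd/6th
  -> R1 @ bar 6 tick 0 v(2, 3): D4/D4 P1 -> G4/G4 P1 similar
  -> R2 @ bar 6 tick 0 v(0, 1): D3/B3 M6 -> E3/E4 P8 similar
  -> R6 @ bar 6 tick 3 v(0, 2): closes on m3
  -> R6 @ bar 6 tick 3 v(0, 3): closes on m3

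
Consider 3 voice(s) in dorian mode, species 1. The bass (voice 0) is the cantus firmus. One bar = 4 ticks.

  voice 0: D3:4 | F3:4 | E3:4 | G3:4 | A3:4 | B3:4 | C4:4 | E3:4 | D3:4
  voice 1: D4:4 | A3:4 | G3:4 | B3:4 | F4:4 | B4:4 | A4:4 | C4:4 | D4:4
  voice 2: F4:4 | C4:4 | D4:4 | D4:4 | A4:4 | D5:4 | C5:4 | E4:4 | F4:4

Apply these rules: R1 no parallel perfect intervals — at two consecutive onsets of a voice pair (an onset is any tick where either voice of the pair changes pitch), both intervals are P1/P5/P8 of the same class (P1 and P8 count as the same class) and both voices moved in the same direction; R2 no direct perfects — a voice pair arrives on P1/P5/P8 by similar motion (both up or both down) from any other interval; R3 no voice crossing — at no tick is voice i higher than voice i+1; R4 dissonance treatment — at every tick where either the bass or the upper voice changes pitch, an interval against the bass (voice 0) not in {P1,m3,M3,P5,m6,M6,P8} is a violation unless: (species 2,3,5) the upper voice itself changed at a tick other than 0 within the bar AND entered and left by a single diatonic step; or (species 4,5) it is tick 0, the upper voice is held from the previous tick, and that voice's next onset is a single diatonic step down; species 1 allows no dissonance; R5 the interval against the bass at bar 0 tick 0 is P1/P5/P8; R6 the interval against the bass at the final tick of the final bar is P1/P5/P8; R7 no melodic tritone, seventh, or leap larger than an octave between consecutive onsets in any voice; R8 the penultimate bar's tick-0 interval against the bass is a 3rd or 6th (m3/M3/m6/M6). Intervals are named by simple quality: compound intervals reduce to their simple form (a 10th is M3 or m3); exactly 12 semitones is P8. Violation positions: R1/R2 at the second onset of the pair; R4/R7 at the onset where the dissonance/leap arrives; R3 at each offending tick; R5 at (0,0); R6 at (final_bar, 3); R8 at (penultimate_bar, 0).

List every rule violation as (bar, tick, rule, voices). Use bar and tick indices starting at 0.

(0, 0, R5, (0, 2))
(2, 0, R4, (0, 2))
(4, 0, R2, (0, 2))
(4, 0, R7, (1,))
(5, 0, R2, (0, 1))
(5, 0, R7, (1,))
(7, 0, R1, (0, 2))
(7, 0, R8, (0, 2))
(8, 3, R6, (0, 2))

bar 0: v0=D3 v1=D4 v2=F4 downbeat m3
bar 1: v0=F3 v1=A3 v2=C4 downbeat P5
bar 2: v0=E3 v1=G3 v2=D4 downbeat m7
bar 3: v0=G3 v1=B3 v2=D4 downbeat P5
bar 4: v0=A3 v1=F4 v2=A4 downbeat P8
bar 5: v0=B3 v1=B4 v2=D5 downbeat m3
bar 6: v0=C4 v1=A4 v2=C5 downbeat P8
bar 7: v0=E3 v1=C4 v2=E4 downbeat P8
bar 8: v0=D3 v1=D4 v2=F4 downbeat m3
  -> R5 @ bar 0 tick 0 v(0, 2): opens on m3
  -> R4 @ bar 2 tick 0 v(0, 2): E3/D4 m7 untreated
  -> R2 @ bar 4 tick 0 v(0, 2): G3/D4 P5 -> A3/A4 P8 similar
  -> R7 @ bar 4 tick 0 v(1,): B3->F4 leap 6st
  -> R2 @ bar 5 tick 0 v(0, 1): A3/F4 m6 -> B3/B4 P8 similar
  -> R7 @ bar 5 tick 0 v(1,): F4->B4 leap 6st
  -> R1 @ bar 7 tick 0 v(0, 2): C4/C5 P8 -> E3/E4 P8 similar
  -> R8 @ bar 7 tick 0 v(0, 2): penult P8 not 3rd/6th
  -> R6 @ bar 8 tick 3 v(0, 2): closes on m3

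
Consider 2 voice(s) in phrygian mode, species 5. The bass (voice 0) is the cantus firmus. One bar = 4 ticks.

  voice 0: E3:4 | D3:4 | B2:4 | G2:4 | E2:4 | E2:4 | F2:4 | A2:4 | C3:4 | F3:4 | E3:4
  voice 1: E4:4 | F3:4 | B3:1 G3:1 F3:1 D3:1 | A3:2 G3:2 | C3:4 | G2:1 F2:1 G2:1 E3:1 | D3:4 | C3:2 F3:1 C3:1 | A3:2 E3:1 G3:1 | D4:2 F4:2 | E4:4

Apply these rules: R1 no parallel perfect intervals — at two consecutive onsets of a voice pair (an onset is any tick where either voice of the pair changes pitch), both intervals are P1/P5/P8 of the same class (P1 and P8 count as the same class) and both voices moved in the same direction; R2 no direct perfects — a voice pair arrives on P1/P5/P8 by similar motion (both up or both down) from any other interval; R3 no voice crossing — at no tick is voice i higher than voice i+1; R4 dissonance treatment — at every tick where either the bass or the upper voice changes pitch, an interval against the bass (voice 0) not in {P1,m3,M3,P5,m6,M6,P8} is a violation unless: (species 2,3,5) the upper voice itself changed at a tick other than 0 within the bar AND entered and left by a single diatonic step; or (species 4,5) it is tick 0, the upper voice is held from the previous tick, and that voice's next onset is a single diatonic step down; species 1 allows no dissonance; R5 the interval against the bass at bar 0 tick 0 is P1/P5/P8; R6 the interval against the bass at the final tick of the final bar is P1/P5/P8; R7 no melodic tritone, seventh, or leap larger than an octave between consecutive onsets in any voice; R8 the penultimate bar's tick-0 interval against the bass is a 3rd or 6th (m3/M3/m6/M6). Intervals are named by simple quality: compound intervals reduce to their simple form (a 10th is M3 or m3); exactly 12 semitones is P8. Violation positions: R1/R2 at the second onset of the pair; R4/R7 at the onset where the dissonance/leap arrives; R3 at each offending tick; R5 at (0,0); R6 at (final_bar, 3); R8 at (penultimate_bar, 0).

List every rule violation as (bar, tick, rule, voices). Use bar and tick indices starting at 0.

bar 0: v0=E3 v1=E4 downbeat P8
bar 1: v0=D3 v1=F3 downbeat m3
bar 2: v0=B2 v1=B3 downbeat P8
bar 3: v0=G2 v1=A3 downbeat M2
bar 4: v0=E2 v1=C3 downbeat m6
bar 5: v0=E2 v1=G2 downbeat m3
bar 6: v0=F2 v1=D3 downbeat M6
bar 7: v0=A2 v1=C3 downbeat m3
bar 8: v0=C3 v1=A3 downbeat M6
bar 9: v0=F3 v1=D4 downbeat M6
bar 10: v0=E3 v1=E4 downbeat P8
  -> R7 @ bar 1 tick 0 v(1,): E4->F3 leap 11st
  -> R7 @ bar 2 tick 0 v(1,): F3->B3 leap 6st
  -> R4 @ bar 2 tick 2 v(0, 1): B2/F3 TT untreated
  -> R4 @ bar 3 tick 0 v(0, 1): G2/A3 M2 untreated
  -> R1 @ bar 10 tick 0 v(0, 1): F3/F4 P8 -> E3/E4 P8 similar

(1, 0, R7, (1,))
(2, 0, R7, (1,))
(2, 2, R4, (0, 1))
(3, 0, R4, (0, 1))
(10, 0, R1, (0, 1))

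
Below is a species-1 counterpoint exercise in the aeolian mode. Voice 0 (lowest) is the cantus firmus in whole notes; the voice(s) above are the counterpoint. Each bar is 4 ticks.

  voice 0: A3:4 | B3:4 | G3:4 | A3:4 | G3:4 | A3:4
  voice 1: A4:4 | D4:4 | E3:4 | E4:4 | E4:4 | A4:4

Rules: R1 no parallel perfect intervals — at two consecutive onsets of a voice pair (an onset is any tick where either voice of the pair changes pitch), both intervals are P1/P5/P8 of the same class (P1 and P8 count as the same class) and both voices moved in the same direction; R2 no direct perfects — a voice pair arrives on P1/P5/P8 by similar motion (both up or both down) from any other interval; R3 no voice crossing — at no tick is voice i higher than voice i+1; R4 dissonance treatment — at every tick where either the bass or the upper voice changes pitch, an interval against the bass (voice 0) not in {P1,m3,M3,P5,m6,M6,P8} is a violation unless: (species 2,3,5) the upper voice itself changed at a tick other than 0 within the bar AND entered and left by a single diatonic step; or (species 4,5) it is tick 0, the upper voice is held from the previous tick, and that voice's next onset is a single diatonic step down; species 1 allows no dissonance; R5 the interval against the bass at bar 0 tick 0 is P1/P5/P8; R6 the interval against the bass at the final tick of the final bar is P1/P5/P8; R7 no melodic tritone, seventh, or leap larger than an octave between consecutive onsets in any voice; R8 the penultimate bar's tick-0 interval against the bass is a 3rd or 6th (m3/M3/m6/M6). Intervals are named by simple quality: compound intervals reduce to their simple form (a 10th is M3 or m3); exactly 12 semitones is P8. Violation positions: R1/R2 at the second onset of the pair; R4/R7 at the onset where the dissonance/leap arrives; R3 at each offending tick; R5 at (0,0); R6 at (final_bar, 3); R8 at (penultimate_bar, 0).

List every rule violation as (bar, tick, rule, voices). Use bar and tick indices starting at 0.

(2, 0, R3, (0, 1))
(2, 0, R7, (1,))
(2, 1, R3, (0, 1))
(2, 2, R3, (0, 1))
(2, 3, R3, (0, 1))
(3, 0, R2, (0, 1))
(5, 0, R2, (0, 1))

bar 0: v0=A3 v1=A4 downbeat P8
bar 1: v0=B3 v1=D4 downbeat m3
bar 2: v0=G3 v1=E3 downbeat m3
bar 3: v0=A3 v1=E4 downbeat P5
bar 4: v0=G3 v1=E4 downbeat M6
bar 5: v0=A3 v1=A4 downbeat P8
  -> R3 @ bar 2 tick 0 v(0, 1): G3 above E3
  -> R7 @ bar 2 tick 0 v(1,): D4->E3 leap 10st
  -> R3 @ bar 2 tick 1 v(0, 1): G3 above E3
  -> R3 @ bar 2 tick 2 v(0, 1): G3 above E3
  -> R3 @ bar 2 tick 3 v(0, 1): G3 above E3
  -> R2 @ bar 3 tick 0 v(0, 1): G3/E3 m3 -> A3/E4 P5 similar
  -> R2 @ bar 5 tick 0 v(0, 1): G3/E4 M6 -> A3/A4 P8 similar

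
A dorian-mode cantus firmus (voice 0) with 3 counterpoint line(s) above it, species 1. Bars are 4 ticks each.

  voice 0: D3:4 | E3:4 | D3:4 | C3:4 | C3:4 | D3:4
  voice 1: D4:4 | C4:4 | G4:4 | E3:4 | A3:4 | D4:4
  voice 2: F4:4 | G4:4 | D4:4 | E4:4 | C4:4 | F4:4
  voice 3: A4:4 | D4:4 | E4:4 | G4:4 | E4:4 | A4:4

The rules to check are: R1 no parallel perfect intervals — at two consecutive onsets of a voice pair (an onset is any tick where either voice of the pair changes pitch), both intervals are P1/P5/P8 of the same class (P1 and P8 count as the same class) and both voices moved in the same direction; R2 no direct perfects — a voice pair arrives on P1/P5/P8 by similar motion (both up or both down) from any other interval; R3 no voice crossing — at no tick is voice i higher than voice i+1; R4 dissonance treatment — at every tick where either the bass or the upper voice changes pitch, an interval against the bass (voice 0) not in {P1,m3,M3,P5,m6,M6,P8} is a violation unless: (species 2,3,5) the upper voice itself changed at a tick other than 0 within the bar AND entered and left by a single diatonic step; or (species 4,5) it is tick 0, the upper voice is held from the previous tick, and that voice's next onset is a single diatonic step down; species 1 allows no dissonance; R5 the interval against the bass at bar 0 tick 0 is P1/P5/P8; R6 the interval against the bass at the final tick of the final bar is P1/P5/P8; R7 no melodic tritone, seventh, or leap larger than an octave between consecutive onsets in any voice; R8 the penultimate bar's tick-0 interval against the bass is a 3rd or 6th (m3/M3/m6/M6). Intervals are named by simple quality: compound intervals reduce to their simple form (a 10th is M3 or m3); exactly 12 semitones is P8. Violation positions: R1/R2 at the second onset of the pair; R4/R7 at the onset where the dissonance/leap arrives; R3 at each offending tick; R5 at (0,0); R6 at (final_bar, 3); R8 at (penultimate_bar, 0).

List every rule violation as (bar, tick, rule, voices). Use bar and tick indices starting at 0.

(0, 0, R5, (0, 2))
(1, 0, R3, (2, 3))
(1, 0, R4, (0, 3))
(1, 1, R3, (2, 3))
(1, 2, R3, (2, 3))
(1, 3, R3, (2, 3))
(2, 0, R2, (0, 2))
(2, 0, R3, (1, 2))
(2, 0, R4, (0, 1))
(2, 0, R4, (0, 3))
(2, 1, R3, (1, 2))
(2, 2, R3, (1, 2))
(2, 3, R3, (1, 2))
(3, 0, R7, (1,))
(4, 0, R8, (0, 2))
(5, 0, R1, (1, 3))
(5, 0, R2, (0, 1))
(5, 0, R2, (0, 3))
(5, 3, R6, (0, 2))

bar 0: v0=D3 v1=D4 v2=F4 v3=A4 downbeat P5
bar 1: v0=E3 v1=C4 v2=G4 v3=D4 downbeat m7
bar 2: v0=D3 v1=G4 v2=D4 v3=E4 downbeat M2
bar 3: v0=C3 v1=E3 v2=E4 v3=G4 downbeat P5
bar 4: v0=C3 v1=A3 v2=C4 v3=E4 downbeat M3
bar 5: v0=D3 v1=D4 v2=F4 v3=A4 downbeat P5
  -> R5 @ bar 0 tick 0 v(0, 2): opens on m3
  -> R3 @ bar 1 tick 0 v(2, 3): G4 above D4
  -> R4 @ bar 1 tick 0 v(0, 3): E3/D4 m7 untreated
  -> R3 @ bar 1 tick 1 v(2, 3): G4 above D4
  -> R3 @ bar 1 tick 2 v(2, 3): G4 above D4
  -> R3 @ bar 1 tick 3 v(2, 3): G4 above D4
  -> R2 @ bar 2 tick 0 v(0, 2): E3/G4 m3 -> D3/D4 P8 similar
  -> R3 @ bar 2 tick 0 v(1, 2): G4 above D4
  -> R4 @ bar 2 tick 0 v(0, 1): D3/G4 P4 untreated
  -> R4 @ bar 2 tick 0 v(0, 3): D3/E4 M2 untreated
  -> R3 @ bar 2 tick 1 v(1, 2): G4 above D4
  -> R3 @ bar 2 tick 2 v(1, 2): G4 above D4
  -> R3 @ bar 2 tick 3 v(1, 2): G4 above D4
  -> R7 @ bar 3 tick 0 v(1,): G4->E3 leap 15st
  -> R8 @ bar 4 tick 0 v(0, 2): penult P8 not 3rd/6th
  -> R1 @ bar 5 tick 0 v(1, 3): A3/E4 P5 -> D4/A4 P5 similar
  -> R2 @ bar 5 tick 0 v(0, 1): C3/A3 M6 -> D3/D4 P8 similar
  -> R2 @ bar 5 tick 0 v(0, 3): C3/E4 M3 -> D3/A4 P5 similar
  -> R6 @ bar 5 tick 3 v(0, 2): closes on m3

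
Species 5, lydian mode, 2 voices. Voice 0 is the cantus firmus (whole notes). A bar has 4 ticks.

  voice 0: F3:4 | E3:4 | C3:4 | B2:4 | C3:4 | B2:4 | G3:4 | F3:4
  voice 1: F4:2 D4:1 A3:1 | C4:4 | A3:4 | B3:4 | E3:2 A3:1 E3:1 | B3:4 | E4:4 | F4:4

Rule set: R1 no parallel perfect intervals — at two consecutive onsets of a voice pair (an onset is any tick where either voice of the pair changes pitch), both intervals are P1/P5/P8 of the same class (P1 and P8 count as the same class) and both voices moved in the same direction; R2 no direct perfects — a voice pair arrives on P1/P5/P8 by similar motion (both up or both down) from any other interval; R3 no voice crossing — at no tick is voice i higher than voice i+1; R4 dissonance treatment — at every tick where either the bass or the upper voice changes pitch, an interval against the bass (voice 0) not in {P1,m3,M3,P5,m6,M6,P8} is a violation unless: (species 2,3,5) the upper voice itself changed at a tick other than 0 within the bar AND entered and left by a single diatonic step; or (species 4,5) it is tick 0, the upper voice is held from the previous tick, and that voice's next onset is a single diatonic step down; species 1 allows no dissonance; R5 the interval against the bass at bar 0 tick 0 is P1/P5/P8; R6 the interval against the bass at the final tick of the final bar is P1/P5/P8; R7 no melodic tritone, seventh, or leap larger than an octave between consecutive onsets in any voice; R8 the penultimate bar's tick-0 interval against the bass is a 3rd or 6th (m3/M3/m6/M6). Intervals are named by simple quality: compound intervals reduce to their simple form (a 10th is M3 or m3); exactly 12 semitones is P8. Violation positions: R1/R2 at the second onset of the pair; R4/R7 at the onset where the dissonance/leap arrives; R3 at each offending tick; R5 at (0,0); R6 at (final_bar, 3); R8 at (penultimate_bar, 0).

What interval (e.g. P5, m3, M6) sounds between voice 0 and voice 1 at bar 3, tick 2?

P8

voice 0=B2 voice 1=B3 -> P8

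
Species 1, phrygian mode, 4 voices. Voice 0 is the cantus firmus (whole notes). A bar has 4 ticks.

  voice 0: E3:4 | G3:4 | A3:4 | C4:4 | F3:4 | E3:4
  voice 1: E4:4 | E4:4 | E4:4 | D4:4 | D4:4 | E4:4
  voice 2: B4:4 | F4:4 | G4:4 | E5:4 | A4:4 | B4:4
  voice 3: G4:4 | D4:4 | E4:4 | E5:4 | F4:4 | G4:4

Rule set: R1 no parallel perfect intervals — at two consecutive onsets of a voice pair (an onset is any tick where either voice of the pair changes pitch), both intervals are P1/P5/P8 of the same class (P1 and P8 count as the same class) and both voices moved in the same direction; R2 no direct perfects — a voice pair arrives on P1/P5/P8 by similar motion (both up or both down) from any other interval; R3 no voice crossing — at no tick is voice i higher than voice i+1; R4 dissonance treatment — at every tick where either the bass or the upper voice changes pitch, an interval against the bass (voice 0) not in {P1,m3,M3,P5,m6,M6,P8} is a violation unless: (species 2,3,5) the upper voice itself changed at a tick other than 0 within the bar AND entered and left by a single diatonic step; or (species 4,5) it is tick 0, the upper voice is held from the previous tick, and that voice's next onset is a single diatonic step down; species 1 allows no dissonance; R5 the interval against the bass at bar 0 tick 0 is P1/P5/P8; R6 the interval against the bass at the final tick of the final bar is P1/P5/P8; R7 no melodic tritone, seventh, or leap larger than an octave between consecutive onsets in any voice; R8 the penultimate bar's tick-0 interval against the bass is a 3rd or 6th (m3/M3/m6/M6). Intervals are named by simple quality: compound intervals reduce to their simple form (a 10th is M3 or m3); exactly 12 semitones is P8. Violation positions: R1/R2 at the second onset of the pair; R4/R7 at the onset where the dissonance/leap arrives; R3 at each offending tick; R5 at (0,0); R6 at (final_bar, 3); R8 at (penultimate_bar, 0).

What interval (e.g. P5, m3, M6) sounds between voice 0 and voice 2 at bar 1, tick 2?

voice 0=G3 voice 2=F4 -> m7

m7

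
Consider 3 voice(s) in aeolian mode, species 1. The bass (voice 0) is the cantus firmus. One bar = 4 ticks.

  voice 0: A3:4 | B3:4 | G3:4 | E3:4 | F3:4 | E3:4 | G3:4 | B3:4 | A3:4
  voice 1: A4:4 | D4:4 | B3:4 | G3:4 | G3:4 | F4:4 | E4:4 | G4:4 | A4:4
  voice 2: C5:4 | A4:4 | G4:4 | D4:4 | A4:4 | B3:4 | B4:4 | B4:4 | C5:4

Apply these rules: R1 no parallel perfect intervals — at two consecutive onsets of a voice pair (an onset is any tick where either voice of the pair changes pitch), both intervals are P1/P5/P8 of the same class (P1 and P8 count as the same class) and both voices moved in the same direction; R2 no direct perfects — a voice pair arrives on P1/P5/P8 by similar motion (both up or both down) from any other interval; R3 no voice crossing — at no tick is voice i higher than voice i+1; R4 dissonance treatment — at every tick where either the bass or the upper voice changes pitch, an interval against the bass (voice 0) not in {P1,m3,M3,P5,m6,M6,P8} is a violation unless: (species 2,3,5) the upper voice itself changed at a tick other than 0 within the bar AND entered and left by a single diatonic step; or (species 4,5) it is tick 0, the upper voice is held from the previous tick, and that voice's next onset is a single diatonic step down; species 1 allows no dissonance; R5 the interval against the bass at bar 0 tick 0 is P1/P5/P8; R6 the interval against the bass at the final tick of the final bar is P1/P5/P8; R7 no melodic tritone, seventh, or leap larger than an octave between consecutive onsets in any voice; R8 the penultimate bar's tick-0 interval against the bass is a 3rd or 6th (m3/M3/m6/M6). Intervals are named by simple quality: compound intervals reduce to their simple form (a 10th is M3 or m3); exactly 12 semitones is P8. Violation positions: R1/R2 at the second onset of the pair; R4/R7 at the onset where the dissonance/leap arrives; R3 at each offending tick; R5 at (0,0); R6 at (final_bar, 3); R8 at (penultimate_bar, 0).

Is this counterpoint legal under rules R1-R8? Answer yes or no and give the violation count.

No (17 violations)

bar 0: v0=A3 v1=A4 v2=C5 (m3)
bar 1: v0=B3 v1=D4 v2=A4 (m7)
bar 2: v0=G3 v1=B3 v2=G4 (P8)
bar 3: v0=E3 v1=G3 v2=D4 (m7)
bar 4: v0=F3 v1=G3 v2=A4 (M3)
bar 5: v0=E3 v1=F4 v2=B3 (P5)
bar 6: v0=G3 v1=E4 v2=B4 (M3)
bar 7: v0=B3 v1=G4 v2=B4 (P8)
bar 8: v0=A3 v1=A4 v2=C5 (m3)
  R5 @ bar0.0: opens on m3
  R2 @ bar1.0: A4/C5 m3 -> D4/A4 P5 similar
  R4 @ bar1.0: B3/A4 m7 untreated
  R2 @ bar2.0: B3/A4 m7 -> G3/G4 P8 similar
  R2 @ bar3.0: B3/G4 m6 -> G3/D4 P5 similar
  R4 @ bar3.0: E3/D4 m7 untreated
  R4 @ bar4.0: F3/G3 M2 untreated
  R2 @ bar5.0: F3/A4 M3 -> E3/B3 P5 similar
  R3 @ bar5.0: F4 above B3
  R4 @ bar5.0: E3/F4 m2 untreated
  R7 @ bar5.0: G3->F4 leap 10st
  R7 @ bar5.0: A4->B3 leap 10st
  R3 @ bar5.1: F4 above B3
  R3 @ bar5.2: F4 above B3
  R3 @ bar5.3: F4 above B3
  R8 @ bar7.0: penult P8 not 3rd/6th
  R6 @ bar8.3: closes on m3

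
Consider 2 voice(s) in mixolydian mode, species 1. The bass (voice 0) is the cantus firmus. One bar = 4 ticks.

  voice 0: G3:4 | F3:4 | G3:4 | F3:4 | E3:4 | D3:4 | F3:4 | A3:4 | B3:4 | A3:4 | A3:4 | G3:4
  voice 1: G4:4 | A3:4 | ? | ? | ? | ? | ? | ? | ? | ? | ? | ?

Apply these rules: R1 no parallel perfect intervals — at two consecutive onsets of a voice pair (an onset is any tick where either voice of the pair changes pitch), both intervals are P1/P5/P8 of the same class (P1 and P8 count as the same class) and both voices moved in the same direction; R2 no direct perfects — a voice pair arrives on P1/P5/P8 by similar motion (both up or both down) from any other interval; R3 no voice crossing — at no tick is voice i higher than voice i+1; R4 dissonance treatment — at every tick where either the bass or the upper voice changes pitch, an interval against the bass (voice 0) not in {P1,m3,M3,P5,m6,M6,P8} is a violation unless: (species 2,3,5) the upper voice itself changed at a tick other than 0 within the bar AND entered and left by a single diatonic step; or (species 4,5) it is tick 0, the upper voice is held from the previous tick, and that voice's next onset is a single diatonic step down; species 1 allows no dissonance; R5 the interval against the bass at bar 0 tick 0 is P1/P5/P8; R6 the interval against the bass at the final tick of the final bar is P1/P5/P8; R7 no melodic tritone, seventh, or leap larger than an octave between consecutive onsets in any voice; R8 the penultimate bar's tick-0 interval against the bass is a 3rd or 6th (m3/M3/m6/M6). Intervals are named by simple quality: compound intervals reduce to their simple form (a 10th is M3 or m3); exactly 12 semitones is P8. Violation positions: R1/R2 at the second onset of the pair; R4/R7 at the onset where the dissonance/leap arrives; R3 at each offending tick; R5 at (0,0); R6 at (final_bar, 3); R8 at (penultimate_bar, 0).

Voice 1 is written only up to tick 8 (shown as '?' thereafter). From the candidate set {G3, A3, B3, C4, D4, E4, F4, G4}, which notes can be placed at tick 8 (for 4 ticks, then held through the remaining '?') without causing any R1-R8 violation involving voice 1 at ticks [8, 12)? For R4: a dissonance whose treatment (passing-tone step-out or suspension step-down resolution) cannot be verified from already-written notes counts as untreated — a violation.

{B3, E4, G3}

G3: legal
A3: violates R4
B3: legal
C4: violates R4
D4: violates R2
E4: legal
F4: violates R4
G4: violates R2,R7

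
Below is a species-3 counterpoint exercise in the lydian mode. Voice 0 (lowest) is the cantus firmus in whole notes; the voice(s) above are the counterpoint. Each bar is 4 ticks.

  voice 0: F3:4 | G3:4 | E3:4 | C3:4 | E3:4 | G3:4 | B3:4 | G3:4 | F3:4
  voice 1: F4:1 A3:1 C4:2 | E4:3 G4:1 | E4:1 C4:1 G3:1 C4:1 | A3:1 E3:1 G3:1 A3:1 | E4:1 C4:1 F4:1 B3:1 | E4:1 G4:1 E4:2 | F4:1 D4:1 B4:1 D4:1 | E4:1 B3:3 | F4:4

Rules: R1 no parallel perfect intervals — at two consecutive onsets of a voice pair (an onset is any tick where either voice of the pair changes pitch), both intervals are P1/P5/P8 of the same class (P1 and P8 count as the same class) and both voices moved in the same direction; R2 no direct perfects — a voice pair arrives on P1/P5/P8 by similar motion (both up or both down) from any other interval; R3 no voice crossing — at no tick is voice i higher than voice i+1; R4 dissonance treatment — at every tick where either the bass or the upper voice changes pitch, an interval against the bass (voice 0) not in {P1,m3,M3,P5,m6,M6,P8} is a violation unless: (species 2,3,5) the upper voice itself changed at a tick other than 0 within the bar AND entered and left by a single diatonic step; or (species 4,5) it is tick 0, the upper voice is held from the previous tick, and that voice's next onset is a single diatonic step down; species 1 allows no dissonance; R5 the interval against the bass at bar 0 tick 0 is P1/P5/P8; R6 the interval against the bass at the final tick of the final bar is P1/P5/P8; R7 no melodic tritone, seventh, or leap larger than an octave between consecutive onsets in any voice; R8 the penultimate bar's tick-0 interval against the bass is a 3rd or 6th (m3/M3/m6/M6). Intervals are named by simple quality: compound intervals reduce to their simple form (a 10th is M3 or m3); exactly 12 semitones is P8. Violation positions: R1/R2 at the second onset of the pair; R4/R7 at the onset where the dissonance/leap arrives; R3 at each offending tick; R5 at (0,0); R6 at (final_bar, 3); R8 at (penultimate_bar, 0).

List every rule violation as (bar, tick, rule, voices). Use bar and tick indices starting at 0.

(2, 0, R1, (0, 1))
(4, 0, R2, (0, 1))
(4, 2, R4, (0, 1))
(4, 3, R7, (1,))
(6, 0, R4, (0, 1))
(8, 0, R7, (1,))

bar 0: v0=F3 v1=F4 downbeat P8
bar 1: v0=G3 v1=E4 downbeat M6
bar 2: v0=E3 v1=E4 downbeat P8
bar 3: v0=C3 v1=A3 downbeat M6
bar 4: v0=E3 v1=E4 downbeat P8
bar 5: v0=G3 v1=E4 downbeat M6
bar 6: v0=B3 v1=F4 downbeat TT
bar 7: v0=G3 v1=E4 downbeat M6
bar 8: v0=F3 v1=F4 downbeat P8
  -> R1 @ bar 2 tick 0 v(0, 1): G3/G4 P8 -> E3/E4 P8 similar
  -> R2 @ bar 4 tick 0 v(0, 1): C3/A3 M6 -> E3/E4 P8 similar
  -> R4 @ bar 4 tick 2 v(0, 1): E3/F4 m2 untreated
  -> R7 @ bar 4 tick 3 v(1,): F4->B3 leap 6st
  -> R4 @ bar 6 tick 0 v(0, 1): B3/F4 TT untreated
  -> R7 @ bar 8 tick 0 v(1,): B3->F4 leap 6st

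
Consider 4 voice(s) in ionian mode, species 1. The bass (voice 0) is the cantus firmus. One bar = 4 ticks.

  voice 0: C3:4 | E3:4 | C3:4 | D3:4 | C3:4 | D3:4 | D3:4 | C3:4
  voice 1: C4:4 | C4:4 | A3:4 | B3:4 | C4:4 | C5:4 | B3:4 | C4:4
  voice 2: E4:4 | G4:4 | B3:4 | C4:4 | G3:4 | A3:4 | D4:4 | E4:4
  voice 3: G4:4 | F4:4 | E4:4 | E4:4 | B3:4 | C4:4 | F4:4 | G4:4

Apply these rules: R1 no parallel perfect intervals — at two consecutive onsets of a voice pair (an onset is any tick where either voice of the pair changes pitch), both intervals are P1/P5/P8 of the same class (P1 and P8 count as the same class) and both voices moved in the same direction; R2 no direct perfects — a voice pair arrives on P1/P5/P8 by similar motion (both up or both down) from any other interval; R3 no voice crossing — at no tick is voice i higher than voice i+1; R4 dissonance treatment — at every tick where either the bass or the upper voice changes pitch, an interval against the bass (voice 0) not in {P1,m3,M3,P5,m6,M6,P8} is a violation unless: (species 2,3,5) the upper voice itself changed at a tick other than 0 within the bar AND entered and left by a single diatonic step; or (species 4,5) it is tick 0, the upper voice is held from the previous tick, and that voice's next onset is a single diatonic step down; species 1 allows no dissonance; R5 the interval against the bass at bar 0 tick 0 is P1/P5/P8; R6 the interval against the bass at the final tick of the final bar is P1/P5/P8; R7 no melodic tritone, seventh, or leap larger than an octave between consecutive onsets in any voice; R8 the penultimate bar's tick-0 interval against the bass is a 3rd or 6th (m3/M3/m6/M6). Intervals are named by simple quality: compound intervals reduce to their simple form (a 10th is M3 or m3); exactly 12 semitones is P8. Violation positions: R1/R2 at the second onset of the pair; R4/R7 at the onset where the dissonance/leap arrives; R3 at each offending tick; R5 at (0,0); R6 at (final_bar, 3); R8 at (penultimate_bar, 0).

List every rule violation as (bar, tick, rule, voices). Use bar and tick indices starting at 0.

bar 0: v0=C3 v1=C4 v2=E4 v3=G4 downbeat P5
bar 1: v0=E3 v1=C4 v2=G4 v3=F4 downbeat m2
bar 2: v0=C3 v1=A3 v2=B3 v3=E4 downbeat M3
bar 3: v0=D3 v1=B3 v2=C4 v3=E4 downbeat M2
bar 4: v0=C3 v1=C4 v2=G3 v3=B3 downbeat M7
bar 5: v0=D3 v1=C5 v2=A3 v3=C4 downbeat m7
bar 6: v0=D3 v1=B3 v2=D4 v3=F4 downbeat m3
bar 7: v0=C3 v1=C4 v2=E4 v3=G4 downbeat P5
  -> R5 @ bar 0 tick 0 v(0, 2): opens on M3
  -> R3 @ bar 1 tick 0 v(2, 3): G4 above F4
  -> R4 @ bar 1 tick 0 v(0, 3): E3/F4 m2 untreated
  -> R3 @ bar 1 tick 1 v(2, 3): G4 above F4
  -> R3 @ bar 1 tick 2 v(2, 3): G4 above F4
  -> R3 @ bar 1 tick 3 v(2, 3): G4 above F4
  -> R2 @ bar 2 tick 0 v(1, 3): C4/F4 P4 -> A3/E4 P5 similar
  -> R4 @ bar 2 tick 0 v(0, 2): C3/B3 M7 untreated
  -> R4 @ bar 3 tick 0 v(0, 2): D3/C4 m7 untreated
  -> R4 @ bar 3 tick 0 v(0, 3): D3/E4 M2 untreated
  -> R2 @ bar 4 tick 0 v(0, 2): D3/C4 m7 -> C3/G3 P5 similar
  -> R3 @ bar 4 tick 0 v(1, 2): C4 above G3
  -> R4 @ bar 4 tick 0 v(0, 3): C3/B3 M7 untreated
  -> R3 @ bar 4 tick 1 v(1, 2): C4 above G3
  -> R3 @ bar 4 tick 2 v(1, 2): C4 above G3
  -> R3 @ bar 4 tick 3 v(1, 2): C4 above G3
  -> R1 @ bar 5 tick 0 v(0, 2): C3/G3 P5 -> D3/A3 P5 similar
  -> R2 @ bar 5 tick 0 v(1, 3): C4/B3 m2 -> C5/C4 P8 similar
  -> R3 @ bar 5 tick 0 v(1, 2): C5 above A3
  -> R4 @ bar 5 tick 0 v(0, 1): D3/C5 m7 untreated
  -> R4 @ bar 5 tick 0 v(0, 3): D3/C4 m7 untreated
  -> R3 @ bar 5 tick 1 v(1, 2): C5 above A3
  -> R3 @ bar 5 tick 2 v(1, 2): C5 above A3
  -> R3 @ bar 5 tick 3 v(1, 2): C5 above A3
  -> R7 @ bar 6 tick 0 v(1,): C5->B3 leap 13st
  -> R8 @ bar 6 tick 0 v(0, 2): penult P8 not 3rd/6th
  -> R2 @ bar 7 tick 0 v(1, 3): B3/F4 TT -> C4/G4 P5 similar
  -> R6 @ bar 7 tick 3 v(0, 2): closes on M3

(0, 0, R5, (0, 2))
(1, 0, R3, (2, 3))
(1, 0, R4, (0, 3))
(1, 1, R3, (2, 3))
(1, 2, R3, (2, 3))
(1, 3, R3, (2, 3))
(2, 0, R2, (1, 3))
(2, 0, R4, (0, 2))
(3, 0, R4, (0, 2))
(3, 0, R4, (0, 3))
(4, 0, R2, (0, 2))
(4, 0, R3, (1, 2))
(4, 0, R4, (0, 3))
(4, 1, R3, (1, 2))
(4, 2, R3, (1, 2))
(4, 3, R3, (1, 2))
(5, 0, R1, (0, 2))
(5, 0, R2, (1, 3))
(5, 0, R3, (1, 2))
(5, 0, R4, (0, 1))
(5, 0, R4, (0, 3))
(5, 1, R3, (1, 2))
(5, 2, R3, (1, 2))
(5, 3, R3, (1, 2))
(6, 0, R7, (1,))
(6, 0, R8, (0, 2))
(7, 0, R2, (1, 3))
(7, 3, R6, (0, 2))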